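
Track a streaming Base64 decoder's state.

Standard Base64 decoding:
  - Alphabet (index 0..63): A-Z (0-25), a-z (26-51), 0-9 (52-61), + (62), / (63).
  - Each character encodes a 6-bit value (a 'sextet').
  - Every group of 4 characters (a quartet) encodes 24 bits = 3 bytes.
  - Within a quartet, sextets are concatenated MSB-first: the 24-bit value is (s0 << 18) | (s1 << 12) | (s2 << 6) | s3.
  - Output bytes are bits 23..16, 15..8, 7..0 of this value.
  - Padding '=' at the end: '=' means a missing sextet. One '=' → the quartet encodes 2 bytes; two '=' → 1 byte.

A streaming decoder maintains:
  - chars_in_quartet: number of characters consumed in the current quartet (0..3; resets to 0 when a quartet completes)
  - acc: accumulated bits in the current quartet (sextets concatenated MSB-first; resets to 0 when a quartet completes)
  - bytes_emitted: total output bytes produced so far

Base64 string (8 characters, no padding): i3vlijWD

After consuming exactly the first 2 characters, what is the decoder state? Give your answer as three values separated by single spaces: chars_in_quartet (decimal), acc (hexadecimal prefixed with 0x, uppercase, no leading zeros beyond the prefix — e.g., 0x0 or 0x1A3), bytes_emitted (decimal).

After char 0 ('i'=34): chars_in_quartet=1 acc=0x22 bytes_emitted=0
After char 1 ('3'=55): chars_in_quartet=2 acc=0x8B7 bytes_emitted=0

Answer: 2 0x8B7 0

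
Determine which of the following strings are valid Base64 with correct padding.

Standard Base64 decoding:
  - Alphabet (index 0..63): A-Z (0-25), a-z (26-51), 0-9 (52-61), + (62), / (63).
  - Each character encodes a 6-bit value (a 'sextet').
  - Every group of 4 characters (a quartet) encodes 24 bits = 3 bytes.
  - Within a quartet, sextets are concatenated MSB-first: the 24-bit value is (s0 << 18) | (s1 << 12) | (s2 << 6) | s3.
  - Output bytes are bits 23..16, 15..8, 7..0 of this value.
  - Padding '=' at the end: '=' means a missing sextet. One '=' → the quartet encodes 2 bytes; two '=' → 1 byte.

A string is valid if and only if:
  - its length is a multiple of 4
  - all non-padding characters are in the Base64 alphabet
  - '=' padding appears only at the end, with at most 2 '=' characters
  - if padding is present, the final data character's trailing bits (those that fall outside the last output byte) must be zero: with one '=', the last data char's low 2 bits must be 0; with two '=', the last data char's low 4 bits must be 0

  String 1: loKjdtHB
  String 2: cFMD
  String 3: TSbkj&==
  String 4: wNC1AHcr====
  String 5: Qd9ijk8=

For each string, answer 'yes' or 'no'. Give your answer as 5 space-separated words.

Answer: yes yes no no yes

Derivation:
String 1: 'loKjdtHB' → valid
String 2: 'cFMD' → valid
String 3: 'TSbkj&==' → invalid (bad char(s): ['&'])
String 4: 'wNC1AHcr====' → invalid (4 pad chars (max 2))
String 5: 'Qd9ijk8=' → valid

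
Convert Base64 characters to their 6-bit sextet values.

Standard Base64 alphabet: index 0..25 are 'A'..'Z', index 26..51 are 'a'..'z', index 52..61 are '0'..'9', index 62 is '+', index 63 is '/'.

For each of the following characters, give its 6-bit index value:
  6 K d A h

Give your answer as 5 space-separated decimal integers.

Answer: 58 10 29 0 33

Derivation:
'6': 0..9 range, 52 + ord('6') − ord('0') = 58
'K': A..Z range, ord('K') − ord('A') = 10
'd': a..z range, 26 + ord('d') − ord('a') = 29
'A': A..Z range, ord('A') − ord('A') = 0
'h': a..z range, 26 + ord('h') − ord('a') = 33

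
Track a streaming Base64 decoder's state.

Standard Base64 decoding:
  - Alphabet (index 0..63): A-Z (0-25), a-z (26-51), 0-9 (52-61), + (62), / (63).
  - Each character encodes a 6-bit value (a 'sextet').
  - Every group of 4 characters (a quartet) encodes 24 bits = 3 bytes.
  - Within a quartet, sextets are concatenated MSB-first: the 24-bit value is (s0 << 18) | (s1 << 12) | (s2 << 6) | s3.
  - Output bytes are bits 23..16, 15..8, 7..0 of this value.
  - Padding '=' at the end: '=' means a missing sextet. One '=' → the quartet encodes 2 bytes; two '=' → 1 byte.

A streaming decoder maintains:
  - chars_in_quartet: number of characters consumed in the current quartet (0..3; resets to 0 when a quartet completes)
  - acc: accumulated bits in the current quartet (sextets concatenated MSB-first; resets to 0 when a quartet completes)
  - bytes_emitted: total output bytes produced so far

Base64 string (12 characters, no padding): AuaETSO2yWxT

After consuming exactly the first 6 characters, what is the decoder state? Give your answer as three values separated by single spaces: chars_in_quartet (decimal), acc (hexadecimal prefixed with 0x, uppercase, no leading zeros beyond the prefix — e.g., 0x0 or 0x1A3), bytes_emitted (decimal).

Answer: 2 0x4D2 3

Derivation:
After char 0 ('A'=0): chars_in_quartet=1 acc=0x0 bytes_emitted=0
After char 1 ('u'=46): chars_in_quartet=2 acc=0x2E bytes_emitted=0
After char 2 ('a'=26): chars_in_quartet=3 acc=0xB9A bytes_emitted=0
After char 3 ('E'=4): chars_in_quartet=4 acc=0x2E684 -> emit 02 E6 84, reset; bytes_emitted=3
After char 4 ('T'=19): chars_in_quartet=1 acc=0x13 bytes_emitted=3
After char 5 ('S'=18): chars_in_quartet=2 acc=0x4D2 bytes_emitted=3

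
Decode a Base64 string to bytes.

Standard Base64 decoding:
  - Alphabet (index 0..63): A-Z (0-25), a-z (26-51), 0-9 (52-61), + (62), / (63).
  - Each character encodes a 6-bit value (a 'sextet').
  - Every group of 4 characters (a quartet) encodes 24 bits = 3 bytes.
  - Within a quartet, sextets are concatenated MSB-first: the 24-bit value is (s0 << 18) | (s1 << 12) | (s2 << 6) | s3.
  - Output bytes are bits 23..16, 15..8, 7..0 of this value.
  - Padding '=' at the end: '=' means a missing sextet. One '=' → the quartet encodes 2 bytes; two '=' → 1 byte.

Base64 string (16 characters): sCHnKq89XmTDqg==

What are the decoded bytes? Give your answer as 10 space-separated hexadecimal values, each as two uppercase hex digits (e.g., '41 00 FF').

Answer: B0 21 E7 2A AF 3D 5E 64 C3 AA

Derivation:
After char 0 ('s'=44): chars_in_quartet=1 acc=0x2C bytes_emitted=0
After char 1 ('C'=2): chars_in_quartet=2 acc=0xB02 bytes_emitted=0
After char 2 ('H'=7): chars_in_quartet=3 acc=0x2C087 bytes_emitted=0
After char 3 ('n'=39): chars_in_quartet=4 acc=0xB021E7 -> emit B0 21 E7, reset; bytes_emitted=3
After char 4 ('K'=10): chars_in_quartet=1 acc=0xA bytes_emitted=3
After char 5 ('q'=42): chars_in_quartet=2 acc=0x2AA bytes_emitted=3
After char 6 ('8'=60): chars_in_quartet=3 acc=0xAABC bytes_emitted=3
After char 7 ('9'=61): chars_in_quartet=4 acc=0x2AAF3D -> emit 2A AF 3D, reset; bytes_emitted=6
After char 8 ('X'=23): chars_in_quartet=1 acc=0x17 bytes_emitted=6
After char 9 ('m'=38): chars_in_quartet=2 acc=0x5E6 bytes_emitted=6
After char 10 ('T'=19): chars_in_quartet=3 acc=0x17993 bytes_emitted=6
After char 11 ('D'=3): chars_in_quartet=4 acc=0x5E64C3 -> emit 5E 64 C3, reset; bytes_emitted=9
After char 12 ('q'=42): chars_in_quartet=1 acc=0x2A bytes_emitted=9
After char 13 ('g'=32): chars_in_quartet=2 acc=0xAA0 bytes_emitted=9
Padding '==': partial quartet acc=0xAA0 -> emit AA; bytes_emitted=10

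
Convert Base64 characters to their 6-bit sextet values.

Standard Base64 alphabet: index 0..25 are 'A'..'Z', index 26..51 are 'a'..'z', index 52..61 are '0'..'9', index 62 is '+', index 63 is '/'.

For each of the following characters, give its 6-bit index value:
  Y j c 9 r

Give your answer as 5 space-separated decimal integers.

Answer: 24 35 28 61 43

Derivation:
'Y': A..Z range, ord('Y') − ord('A') = 24
'j': a..z range, 26 + ord('j') − ord('a') = 35
'c': a..z range, 26 + ord('c') − ord('a') = 28
'9': 0..9 range, 52 + ord('9') − ord('0') = 61
'r': a..z range, 26 + ord('r') − ord('a') = 43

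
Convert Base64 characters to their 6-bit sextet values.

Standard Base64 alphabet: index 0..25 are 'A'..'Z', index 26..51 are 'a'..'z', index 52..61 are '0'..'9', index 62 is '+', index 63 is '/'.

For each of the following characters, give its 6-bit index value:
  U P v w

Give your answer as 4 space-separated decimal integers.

Answer: 20 15 47 48

Derivation:
'U': A..Z range, ord('U') − ord('A') = 20
'P': A..Z range, ord('P') − ord('A') = 15
'v': a..z range, 26 + ord('v') − ord('a') = 47
'w': a..z range, 26 + ord('w') − ord('a') = 48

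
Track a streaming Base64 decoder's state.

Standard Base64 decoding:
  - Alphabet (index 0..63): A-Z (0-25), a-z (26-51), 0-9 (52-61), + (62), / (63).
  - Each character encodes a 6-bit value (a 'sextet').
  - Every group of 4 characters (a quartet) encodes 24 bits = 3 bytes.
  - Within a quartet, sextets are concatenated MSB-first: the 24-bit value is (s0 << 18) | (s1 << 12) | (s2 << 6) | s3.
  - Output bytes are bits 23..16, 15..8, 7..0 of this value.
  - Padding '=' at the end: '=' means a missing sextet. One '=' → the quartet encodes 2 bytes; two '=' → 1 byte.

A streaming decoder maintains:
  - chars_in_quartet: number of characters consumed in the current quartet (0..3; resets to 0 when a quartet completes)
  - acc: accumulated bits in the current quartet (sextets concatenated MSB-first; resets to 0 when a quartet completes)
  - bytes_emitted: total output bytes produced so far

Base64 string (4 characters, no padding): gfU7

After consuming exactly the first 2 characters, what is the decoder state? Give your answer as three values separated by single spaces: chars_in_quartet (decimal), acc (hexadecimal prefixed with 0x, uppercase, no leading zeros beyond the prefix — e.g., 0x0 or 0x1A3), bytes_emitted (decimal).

Answer: 2 0x81F 0

Derivation:
After char 0 ('g'=32): chars_in_quartet=1 acc=0x20 bytes_emitted=0
After char 1 ('f'=31): chars_in_quartet=2 acc=0x81F bytes_emitted=0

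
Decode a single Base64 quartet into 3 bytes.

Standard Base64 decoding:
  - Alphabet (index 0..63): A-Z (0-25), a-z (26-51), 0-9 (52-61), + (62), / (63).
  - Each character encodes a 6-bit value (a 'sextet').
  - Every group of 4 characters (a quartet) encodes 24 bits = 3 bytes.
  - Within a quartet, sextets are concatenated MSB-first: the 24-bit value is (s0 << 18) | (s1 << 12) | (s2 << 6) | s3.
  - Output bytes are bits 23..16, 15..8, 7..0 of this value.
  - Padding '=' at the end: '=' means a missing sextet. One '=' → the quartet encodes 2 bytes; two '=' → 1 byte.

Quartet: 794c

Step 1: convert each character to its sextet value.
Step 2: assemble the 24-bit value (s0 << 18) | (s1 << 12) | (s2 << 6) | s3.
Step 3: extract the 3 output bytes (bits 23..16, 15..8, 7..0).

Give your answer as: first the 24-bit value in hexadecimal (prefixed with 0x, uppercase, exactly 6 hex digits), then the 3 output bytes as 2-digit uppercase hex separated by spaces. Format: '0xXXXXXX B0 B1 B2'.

Answer: 0xEFDE1C EF DE 1C

Derivation:
Sextets: 7=59, 9=61, 4=56, c=28
24-bit: (59<<18) | (61<<12) | (56<<6) | 28
      = 0xEC0000 | 0x03D000 | 0x000E00 | 0x00001C
      = 0xEFDE1C
Bytes: (v>>16)&0xFF=EF, (v>>8)&0xFF=DE, v&0xFF=1C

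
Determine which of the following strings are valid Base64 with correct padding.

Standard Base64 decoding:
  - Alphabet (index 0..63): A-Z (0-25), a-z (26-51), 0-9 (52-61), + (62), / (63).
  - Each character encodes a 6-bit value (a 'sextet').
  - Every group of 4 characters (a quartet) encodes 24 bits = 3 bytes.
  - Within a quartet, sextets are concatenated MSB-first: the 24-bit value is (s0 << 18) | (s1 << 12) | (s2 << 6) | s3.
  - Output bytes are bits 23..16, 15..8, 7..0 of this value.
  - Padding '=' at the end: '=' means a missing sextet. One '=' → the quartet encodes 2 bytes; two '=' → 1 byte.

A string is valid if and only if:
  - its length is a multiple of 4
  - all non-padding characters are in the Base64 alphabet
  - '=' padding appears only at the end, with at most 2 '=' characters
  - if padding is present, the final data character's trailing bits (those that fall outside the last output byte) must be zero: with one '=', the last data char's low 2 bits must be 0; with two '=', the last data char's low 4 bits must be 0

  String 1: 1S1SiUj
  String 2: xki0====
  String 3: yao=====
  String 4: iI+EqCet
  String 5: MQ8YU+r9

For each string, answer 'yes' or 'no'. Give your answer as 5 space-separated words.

String 1: '1S1SiUj' → invalid (len=7 not mult of 4)
String 2: 'xki0====' → invalid (4 pad chars (max 2))
String 3: 'yao=====' → invalid (5 pad chars (max 2))
String 4: 'iI+EqCet' → valid
String 5: 'MQ8YU+r9' → valid

Answer: no no no yes yes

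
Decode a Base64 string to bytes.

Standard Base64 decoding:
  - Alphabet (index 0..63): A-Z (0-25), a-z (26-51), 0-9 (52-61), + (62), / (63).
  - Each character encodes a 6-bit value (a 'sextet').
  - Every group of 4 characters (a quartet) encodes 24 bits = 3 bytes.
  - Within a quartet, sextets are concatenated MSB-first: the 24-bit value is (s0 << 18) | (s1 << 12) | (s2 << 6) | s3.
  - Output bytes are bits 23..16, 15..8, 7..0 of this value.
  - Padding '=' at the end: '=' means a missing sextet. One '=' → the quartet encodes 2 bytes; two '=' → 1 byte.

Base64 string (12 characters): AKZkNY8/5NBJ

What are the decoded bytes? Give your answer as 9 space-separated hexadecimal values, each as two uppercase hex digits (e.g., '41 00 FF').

Answer: 00 A6 64 35 8F 3F E4 D0 49

Derivation:
After char 0 ('A'=0): chars_in_quartet=1 acc=0x0 bytes_emitted=0
After char 1 ('K'=10): chars_in_quartet=2 acc=0xA bytes_emitted=0
After char 2 ('Z'=25): chars_in_quartet=3 acc=0x299 bytes_emitted=0
After char 3 ('k'=36): chars_in_quartet=4 acc=0xA664 -> emit 00 A6 64, reset; bytes_emitted=3
After char 4 ('N'=13): chars_in_quartet=1 acc=0xD bytes_emitted=3
After char 5 ('Y'=24): chars_in_quartet=2 acc=0x358 bytes_emitted=3
After char 6 ('8'=60): chars_in_quartet=3 acc=0xD63C bytes_emitted=3
After char 7 ('/'=63): chars_in_quartet=4 acc=0x358F3F -> emit 35 8F 3F, reset; bytes_emitted=6
After char 8 ('5'=57): chars_in_quartet=1 acc=0x39 bytes_emitted=6
After char 9 ('N'=13): chars_in_quartet=2 acc=0xE4D bytes_emitted=6
After char 10 ('B'=1): chars_in_quartet=3 acc=0x39341 bytes_emitted=6
After char 11 ('J'=9): chars_in_quartet=4 acc=0xE4D049 -> emit E4 D0 49, reset; bytes_emitted=9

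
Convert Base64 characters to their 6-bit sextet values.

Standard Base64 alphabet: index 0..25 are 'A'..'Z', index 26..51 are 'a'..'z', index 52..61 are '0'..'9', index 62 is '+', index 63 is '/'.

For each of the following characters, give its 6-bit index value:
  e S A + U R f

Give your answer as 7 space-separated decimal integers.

Answer: 30 18 0 62 20 17 31

Derivation:
'e': a..z range, 26 + ord('e') − ord('a') = 30
'S': A..Z range, ord('S') − ord('A') = 18
'A': A..Z range, ord('A') − ord('A') = 0
'+': index 62
'U': A..Z range, ord('U') − ord('A') = 20
'R': A..Z range, ord('R') − ord('A') = 17
'f': a..z range, 26 + ord('f') − ord('a') = 31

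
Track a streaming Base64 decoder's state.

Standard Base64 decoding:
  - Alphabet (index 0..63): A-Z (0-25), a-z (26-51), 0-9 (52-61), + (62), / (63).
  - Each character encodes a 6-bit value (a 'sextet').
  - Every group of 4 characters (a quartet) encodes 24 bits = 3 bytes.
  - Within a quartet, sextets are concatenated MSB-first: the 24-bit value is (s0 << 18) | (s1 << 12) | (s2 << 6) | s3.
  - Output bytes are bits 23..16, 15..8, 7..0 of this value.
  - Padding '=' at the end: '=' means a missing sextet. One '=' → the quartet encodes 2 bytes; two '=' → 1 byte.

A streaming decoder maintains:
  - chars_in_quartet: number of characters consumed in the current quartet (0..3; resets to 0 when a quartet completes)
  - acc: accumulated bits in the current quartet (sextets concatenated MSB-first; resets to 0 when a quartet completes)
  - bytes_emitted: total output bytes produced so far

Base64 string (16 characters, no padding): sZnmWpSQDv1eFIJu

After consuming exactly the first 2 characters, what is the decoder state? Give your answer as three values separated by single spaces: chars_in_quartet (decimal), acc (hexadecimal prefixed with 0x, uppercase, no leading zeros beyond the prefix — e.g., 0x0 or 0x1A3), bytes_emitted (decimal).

After char 0 ('s'=44): chars_in_quartet=1 acc=0x2C bytes_emitted=0
After char 1 ('Z'=25): chars_in_quartet=2 acc=0xB19 bytes_emitted=0

Answer: 2 0xB19 0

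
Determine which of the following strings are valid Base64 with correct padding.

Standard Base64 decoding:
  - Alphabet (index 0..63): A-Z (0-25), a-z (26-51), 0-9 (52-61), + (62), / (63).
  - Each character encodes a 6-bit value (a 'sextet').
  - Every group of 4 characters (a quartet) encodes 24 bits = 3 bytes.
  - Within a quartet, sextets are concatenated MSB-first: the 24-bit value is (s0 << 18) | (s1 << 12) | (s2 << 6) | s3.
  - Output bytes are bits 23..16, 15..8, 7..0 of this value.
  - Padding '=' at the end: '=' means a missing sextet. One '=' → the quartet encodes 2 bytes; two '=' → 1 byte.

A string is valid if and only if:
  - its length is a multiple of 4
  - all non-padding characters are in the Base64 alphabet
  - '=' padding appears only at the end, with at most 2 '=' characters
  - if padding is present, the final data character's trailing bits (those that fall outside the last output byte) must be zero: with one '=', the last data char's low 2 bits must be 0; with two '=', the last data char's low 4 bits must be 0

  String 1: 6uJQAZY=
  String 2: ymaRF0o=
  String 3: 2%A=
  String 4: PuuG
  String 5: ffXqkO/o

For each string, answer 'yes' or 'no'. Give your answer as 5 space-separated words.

String 1: '6uJQAZY=' → valid
String 2: 'ymaRF0o=' → valid
String 3: '2%A=' → invalid (bad char(s): ['%'])
String 4: 'PuuG' → valid
String 5: 'ffXqkO/o' → valid

Answer: yes yes no yes yes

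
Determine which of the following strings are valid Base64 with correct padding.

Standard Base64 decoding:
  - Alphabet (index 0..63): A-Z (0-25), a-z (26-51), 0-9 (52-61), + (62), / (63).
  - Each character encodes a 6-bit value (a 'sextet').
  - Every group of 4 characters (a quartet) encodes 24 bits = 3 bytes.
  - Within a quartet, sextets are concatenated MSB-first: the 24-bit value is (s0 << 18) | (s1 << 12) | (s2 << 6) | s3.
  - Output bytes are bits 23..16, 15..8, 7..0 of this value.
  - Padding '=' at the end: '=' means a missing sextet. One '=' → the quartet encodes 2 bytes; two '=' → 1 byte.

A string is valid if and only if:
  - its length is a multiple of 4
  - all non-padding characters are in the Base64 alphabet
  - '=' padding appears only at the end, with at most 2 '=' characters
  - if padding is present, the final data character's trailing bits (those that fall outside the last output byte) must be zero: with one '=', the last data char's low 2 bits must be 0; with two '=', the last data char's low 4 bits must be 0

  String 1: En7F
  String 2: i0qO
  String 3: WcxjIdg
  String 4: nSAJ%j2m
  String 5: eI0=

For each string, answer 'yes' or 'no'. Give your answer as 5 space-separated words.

Answer: yes yes no no yes

Derivation:
String 1: 'En7F' → valid
String 2: 'i0qO' → valid
String 3: 'WcxjIdg' → invalid (len=7 not mult of 4)
String 4: 'nSAJ%j2m' → invalid (bad char(s): ['%'])
String 5: 'eI0=' → valid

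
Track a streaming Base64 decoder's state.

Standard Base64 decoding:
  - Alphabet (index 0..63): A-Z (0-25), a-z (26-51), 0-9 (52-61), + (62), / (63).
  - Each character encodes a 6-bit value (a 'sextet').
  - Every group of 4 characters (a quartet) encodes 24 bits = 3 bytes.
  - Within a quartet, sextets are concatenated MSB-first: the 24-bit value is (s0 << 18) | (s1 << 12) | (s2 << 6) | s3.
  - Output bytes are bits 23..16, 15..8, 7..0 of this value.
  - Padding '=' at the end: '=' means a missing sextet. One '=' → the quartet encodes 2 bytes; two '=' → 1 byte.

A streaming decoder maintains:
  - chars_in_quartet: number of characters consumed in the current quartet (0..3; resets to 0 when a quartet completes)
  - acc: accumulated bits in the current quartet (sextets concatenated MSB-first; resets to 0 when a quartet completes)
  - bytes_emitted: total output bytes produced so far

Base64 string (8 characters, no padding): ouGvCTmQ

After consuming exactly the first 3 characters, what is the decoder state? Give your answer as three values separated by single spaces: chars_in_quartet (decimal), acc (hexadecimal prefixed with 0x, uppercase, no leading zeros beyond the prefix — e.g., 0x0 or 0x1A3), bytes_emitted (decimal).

After char 0 ('o'=40): chars_in_quartet=1 acc=0x28 bytes_emitted=0
After char 1 ('u'=46): chars_in_quartet=2 acc=0xA2E bytes_emitted=0
After char 2 ('G'=6): chars_in_quartet=3 acc=0x28B86 bytes_emitted=0

Answer: 3 0x28B86 0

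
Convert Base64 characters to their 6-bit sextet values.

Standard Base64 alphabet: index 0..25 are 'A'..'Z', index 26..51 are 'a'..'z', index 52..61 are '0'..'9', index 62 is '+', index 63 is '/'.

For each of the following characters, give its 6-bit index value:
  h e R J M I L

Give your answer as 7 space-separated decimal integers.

'h': a..z range, 26 + ord('h') − ord('a') = 33
'e': a..z range, 26 + ord('e') − ord('a') = 30
'R': A..Z range, ord('R') − ord('A') = 17
'J': A..Z range, ord('J') − ord('A') = 9
'M': A..Z range, ord('M') − ord('A') = 12
'I': A..Z range, ord('I') − ord('A') = 8
'L': A..Z range, ord('L') − ord('A') = 11

Answer: 33 30 17 9 12 8 11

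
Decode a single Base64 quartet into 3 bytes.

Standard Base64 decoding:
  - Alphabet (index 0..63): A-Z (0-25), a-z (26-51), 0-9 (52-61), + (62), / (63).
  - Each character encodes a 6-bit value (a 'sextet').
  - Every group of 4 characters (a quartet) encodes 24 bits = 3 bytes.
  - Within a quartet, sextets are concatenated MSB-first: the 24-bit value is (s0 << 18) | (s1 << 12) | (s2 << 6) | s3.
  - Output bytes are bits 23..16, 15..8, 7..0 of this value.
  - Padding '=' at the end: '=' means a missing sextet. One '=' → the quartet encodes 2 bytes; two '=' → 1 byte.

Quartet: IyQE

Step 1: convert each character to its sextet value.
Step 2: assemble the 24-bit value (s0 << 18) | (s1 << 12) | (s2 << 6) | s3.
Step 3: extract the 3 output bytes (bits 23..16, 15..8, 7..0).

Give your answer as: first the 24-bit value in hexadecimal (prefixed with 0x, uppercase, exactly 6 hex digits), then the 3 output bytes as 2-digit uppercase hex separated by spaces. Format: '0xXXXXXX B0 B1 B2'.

Sextets: I=8, y=50, Q=16, E=4
24-bit: (8<<18) | (50<<12) | (16<<6) | 4
      = 0x200000 | 0x032000 | 0x000400 | 0x000004
      = 0x232404
Bytes: (v>>16)&0xFF=23, (v>>8)&0xFF=24, v&0xFF=04

Answer: 0x232404 23 24 04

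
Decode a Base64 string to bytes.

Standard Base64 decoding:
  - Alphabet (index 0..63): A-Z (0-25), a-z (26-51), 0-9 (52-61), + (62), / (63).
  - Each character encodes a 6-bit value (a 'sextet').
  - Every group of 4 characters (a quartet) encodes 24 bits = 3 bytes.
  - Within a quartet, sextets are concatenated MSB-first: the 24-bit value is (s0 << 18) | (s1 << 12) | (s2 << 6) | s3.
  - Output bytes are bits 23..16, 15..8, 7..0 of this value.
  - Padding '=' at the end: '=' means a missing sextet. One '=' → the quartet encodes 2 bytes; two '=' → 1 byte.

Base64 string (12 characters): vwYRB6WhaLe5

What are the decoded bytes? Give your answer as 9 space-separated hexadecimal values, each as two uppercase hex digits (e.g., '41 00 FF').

After char 0 ('v'=47): chars_in_quartet=1 acc=0x2F bytes_emitted=0
After char 1 ('w'=48): chars_in_quartet=2 acc=0xBF0 bytes_emitted=0
After char 2 ('Y'=24): chars_in_quartet=3 acc=0x2FC18 bytes_emitted=0
After char 3 ('R'=17): chars_in_quartet=4 acc=0xBF0611 -> emit BF 06 11, reset; bytes_emitted=3
After char 4 ('B'=1): chars_in_quartet=1 acc=0x1 bytes_emitted=3
After char 5 ('6'=58): chars_in_quartet=2 acc=0x7A bytes_emitted=3
After char 6 ('W'=22): chars_in_quartet=3 acc=0x1E96 bytes_emitted=3
After char 7 ('h'=33): chars_in_quartet=4 acc=0x7A5A1 -> emit 07 A5 A1, reset; bytes_emitted=6
After char 8 ('a'=26): chars_in_quartet=1 acc=0x1A bytes_emitted=6
After char 9 ('L'=11): chars_in_quartet=2 acc=0x68B bytes_emitted=6
After char 10 ('e'=30): chars_in_quartet=3 acc=0x1A2DE bytes_emitted=6
After char 11 ('5'=57): chars_in_quartet=4 acc=0x68B7B9 -> emit 68 B7 B9, reset; bytes_emitted=9

Answer: BF 06 11 07 A5 A1 68 B7 B9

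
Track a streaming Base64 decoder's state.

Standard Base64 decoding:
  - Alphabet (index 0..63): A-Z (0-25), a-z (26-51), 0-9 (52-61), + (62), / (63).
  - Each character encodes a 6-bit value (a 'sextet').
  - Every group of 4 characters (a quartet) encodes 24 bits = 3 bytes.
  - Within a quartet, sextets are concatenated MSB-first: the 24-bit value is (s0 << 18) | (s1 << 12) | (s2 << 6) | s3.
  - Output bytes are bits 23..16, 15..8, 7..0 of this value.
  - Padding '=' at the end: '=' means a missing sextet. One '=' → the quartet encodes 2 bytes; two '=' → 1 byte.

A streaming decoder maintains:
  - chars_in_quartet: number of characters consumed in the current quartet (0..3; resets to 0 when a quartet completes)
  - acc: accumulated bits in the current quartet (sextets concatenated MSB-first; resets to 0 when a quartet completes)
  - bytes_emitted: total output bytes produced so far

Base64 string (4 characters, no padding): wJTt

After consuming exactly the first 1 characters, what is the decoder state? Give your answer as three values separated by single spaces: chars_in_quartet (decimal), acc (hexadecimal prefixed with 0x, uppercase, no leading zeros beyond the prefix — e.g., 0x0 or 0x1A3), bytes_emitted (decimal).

After char 0 ('w'=48): chars_in_quartet=1 acc=0x30 bytes_emitted=0

Answer: 1 0x30 0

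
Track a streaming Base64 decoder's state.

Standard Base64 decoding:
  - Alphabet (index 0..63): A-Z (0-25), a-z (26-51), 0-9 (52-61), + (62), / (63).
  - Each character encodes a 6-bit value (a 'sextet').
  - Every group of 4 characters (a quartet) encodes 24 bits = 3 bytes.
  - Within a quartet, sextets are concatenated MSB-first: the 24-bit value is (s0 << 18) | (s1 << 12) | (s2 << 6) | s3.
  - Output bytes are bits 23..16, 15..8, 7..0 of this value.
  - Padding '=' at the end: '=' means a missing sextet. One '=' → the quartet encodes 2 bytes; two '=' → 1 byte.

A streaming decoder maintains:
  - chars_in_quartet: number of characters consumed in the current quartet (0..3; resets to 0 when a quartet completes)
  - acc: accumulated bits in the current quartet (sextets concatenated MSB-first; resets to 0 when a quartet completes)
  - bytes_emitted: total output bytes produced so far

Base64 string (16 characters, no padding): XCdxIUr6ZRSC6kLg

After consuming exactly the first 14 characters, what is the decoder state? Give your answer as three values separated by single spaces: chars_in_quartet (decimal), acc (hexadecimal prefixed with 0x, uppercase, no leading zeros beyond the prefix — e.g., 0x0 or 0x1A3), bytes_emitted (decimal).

Answer: 2 0xEA4 9

Derivation:
After char 0 ('X'=23): chars_in_quartet=1 acc=0x17 bytes_emitted=0
After char 1 ('C'=2): chars_in_quartet=2 acc=0x5C2 bytes_emitted=0
After char 2 ('d'=29): chars_in_quartet=3 acc=0x1709D bytes_emitted=0
After char 3 ('x'=49): chars_in_quartet=4 acc=0x5C2771 -> emit 5C 27 71, reset; bytes_emitted=3
After char 4 ('I'=8): chars_in_quartet=1 acc=0x8 bytes_emitted=3
After char 5 ('U'=20): chars_in_quartet=2 acc=0x214 bytes_emitted=3
After char 6 ('r'=43): chars_in_quartet=3 acc=0x852B bytes_emitted=3
After char 7 ('6'=58): chars_in_quartet=4 acc=0x214AFA -> emit 21 4A FA, reset; bytes_emitted=6
After char 8 ('Z'=25): chars_in_quartet=1 acc=0x19 bytes_emitted=6
After char 9 ('R'=17): chars_in_quartet=2 acc=0x651 bytes_emitted=6
After char 10 ('S'=18): chars_in_quartet=3 acc=0x19452 bytes_emitted=6
After char 11 ('C'=2): chars_in_quartet=4 acc=0x651482 -> emit 65 14 82, reset; bytes_emitted=9
After char 12 ('6'=58): chars_in_quartet=1 acc=0x3A bytes_emitted=9
After char 13 ('k'=36): chars_in_quartet=2 acc=0xEA4 bytes_emitted=9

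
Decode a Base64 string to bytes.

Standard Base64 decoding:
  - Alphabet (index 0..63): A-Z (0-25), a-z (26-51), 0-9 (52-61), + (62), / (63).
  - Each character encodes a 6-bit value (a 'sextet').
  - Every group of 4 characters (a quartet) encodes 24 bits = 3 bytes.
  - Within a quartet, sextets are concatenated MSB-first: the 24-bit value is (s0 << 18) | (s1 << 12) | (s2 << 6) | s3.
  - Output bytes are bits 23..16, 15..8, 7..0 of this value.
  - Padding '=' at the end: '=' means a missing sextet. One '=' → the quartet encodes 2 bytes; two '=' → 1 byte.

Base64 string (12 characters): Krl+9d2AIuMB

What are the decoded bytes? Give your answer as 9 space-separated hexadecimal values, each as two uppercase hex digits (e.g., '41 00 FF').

After char 0 ('K'=10): chars_in_quartet=1 acc=0xA bytes_emitted=0
After char 1 ('r'=43): chars_in_quartet=2 acc=0x2AB bytes_emitted=0
After char 2 ('l'=37): chars_in_quartet=3 acc=0xAAE5 bytes_emitted=0
After char 3 ('+'=62): chars_in_quartet=4 acc=0x2AB97E -> emit 2A B9 7E, reset; bytes_emitted=3
After char 4 ('9'=61): chars_in_quartet=1 acc=0x3D bytes_emitted=3
After char 5 ('d'=29): chars_in_quartet=2 acc=0xF5D bytes_emitted=3
After char 6 ('2'=54): chars_in_quartet=3 acc=0x3D776 bytes_emitted=3
After char 7 ('A'=0): chars_in_quartet=4 acc=0xF5DD80 -> emit F5 DD 80, reset; bytes_emitted=6
After char 8 ('I'=8): chars_in_quartet=1 acc=0x8 bytes_emitted=6
After char 9 ('u'=46): chars_in_quartet=2 acc=0x22E bytes_emitted=6
After char 10 ('M'=12): chars_in_quartet=3 acc=0x8B8C bytes_emitted=6
After char 11 ('B'=1): chars_in_quartet=4 acc=0x22E301 -> emit 22 E3 01, reset; bytes_emitted=9

Answer: 2A B9 7E F5 DD 80 22 E3 01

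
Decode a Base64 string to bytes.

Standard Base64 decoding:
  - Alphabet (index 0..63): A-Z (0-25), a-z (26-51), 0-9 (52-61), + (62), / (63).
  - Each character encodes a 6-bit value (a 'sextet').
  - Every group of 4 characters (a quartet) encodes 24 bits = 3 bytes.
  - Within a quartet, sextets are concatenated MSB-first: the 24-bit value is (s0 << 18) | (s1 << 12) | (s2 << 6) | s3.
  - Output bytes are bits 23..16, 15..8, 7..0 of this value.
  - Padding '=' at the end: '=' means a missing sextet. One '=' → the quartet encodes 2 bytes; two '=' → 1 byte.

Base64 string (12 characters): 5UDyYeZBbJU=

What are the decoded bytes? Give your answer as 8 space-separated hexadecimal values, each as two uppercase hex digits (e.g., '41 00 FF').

Answer: E5 40 F2 61 E6 41 6C 95

Derivation:
After char 0 ('5'=57): chars_in_quartet=1 acc=0x39 bytes_emitted=0
After char 1 ('U'=20): chars_in_quartet=2 acc=0xE54 bytes_emitted=0
After char 2 ('D'=3): chars_in_quartet=3 acc=0x39503 bytes_emitted=0
After char 3 ('y'=50): chars_in_quartet=4 acc=0xE540F2 -> emit E5 40 F2, reset; bytes_emitted=3
After char 4 ('Y'=24): chars_in_quartet=1 acc=0x18 bytes_emitted=3
After char 5 ('e'=30): chars_in_quartet=2 acc=0x61E bytes_emitted=3
After char 6 ('Z'=25): chars_in_quartet=3 acc=0x18799 bytes_emitted=3
After char 7 ('B'=1): chars_in_quartet=4 acc=0x61E641 -> emit 61 E6 41, reset; bytes_emitted=6
After char 8 ('b'=27): chars_in_quartet=1 acc=0x1B bytes_emitted=6
After char 9 ('J'=9): chars_in_quartet=2 acc=0x6C9 bytes_emitted=6
After char 10 ('U'=20): chars_in_quartet=3 acc=0x1B254 bytes_emitted=6
Padding '=': partial quartet acc=0x1B254 -> emit 6C 95; bytes_emitted=8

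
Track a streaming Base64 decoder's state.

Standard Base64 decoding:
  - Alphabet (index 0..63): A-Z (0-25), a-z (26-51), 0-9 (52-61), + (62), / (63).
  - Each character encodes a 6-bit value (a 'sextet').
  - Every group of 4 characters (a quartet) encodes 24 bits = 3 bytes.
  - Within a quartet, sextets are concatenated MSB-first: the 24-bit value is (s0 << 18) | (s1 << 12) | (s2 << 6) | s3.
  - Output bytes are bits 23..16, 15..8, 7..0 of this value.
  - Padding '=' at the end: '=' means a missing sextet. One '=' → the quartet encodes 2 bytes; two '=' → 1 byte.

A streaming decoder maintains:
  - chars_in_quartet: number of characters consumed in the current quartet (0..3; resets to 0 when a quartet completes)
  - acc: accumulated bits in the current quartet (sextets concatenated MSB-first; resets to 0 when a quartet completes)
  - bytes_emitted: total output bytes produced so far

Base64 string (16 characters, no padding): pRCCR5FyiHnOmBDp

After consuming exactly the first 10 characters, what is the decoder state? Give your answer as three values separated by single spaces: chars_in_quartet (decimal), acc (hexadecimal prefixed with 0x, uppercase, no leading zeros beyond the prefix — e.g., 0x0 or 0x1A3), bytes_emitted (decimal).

Answer: 2 0x887 6

Derivation:
After char 0 ('p'=41): chars_in_quartet=1 acc=0x29 bytes_emitted=0
After char 1 ('R'=17): chars_in_quartet=2 acc=0xA51 bytes_emitted=0
After char 2 ('C'=2): chars_in_quartet=3 acc=0x29442 bytes_emitted=0
After char 3 ('C'=2): chars_in_quartet=4 acc=0xA51082 -> emit A5 10 82, reset; bytes_emitted=3
After char 4 ('R'=17): chars_in_quartet=1 acc=0x11 bytes_emitted=3
After char 5 ('5'=57): chars_in_quartet=2 acc=0x479 bytes_emitted=3
After char 6 ('F'=5): chars_in_quartet=3 acc=0x11E45 bytes_emitted=3
After char 7 ('y'=50): chars_in_quartet=4 acc=0x479172 -> emit 47 91 72, reset; bytes_emitted=6
After char 8 ('i'=34): chars_in_quartet=1 acc=0x22 bytes_emitted=6
After char 9 ('H'=7): chars_in_quartet=2 acc=0x887 bytes_emitted=6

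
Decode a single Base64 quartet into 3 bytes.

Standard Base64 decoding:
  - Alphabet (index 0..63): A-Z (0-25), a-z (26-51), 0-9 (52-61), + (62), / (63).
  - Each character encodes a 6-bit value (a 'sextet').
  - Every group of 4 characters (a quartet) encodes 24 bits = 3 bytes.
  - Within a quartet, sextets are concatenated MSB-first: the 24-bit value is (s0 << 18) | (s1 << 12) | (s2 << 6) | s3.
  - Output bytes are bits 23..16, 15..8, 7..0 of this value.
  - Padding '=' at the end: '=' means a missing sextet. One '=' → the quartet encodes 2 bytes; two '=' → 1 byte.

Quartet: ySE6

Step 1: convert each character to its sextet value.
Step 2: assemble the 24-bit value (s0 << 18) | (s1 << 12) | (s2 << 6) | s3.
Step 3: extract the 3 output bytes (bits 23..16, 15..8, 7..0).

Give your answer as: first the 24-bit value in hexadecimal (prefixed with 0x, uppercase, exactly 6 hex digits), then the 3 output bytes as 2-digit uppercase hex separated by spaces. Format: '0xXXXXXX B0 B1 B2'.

Sextets: y=50, S=18, E=4, 6=58
24-bit: (50<<18) | (18<<12) | (4<<6) | 58
      = 0xC80000 | 0x012000 | 0x000100 | 0x00003A
      = 0xC9213A
Bytes: (v>>16)&0xFF=C9, (v>>8)&0xFF=21, v&0xFF=3A

Answer: 0xC9213A C9 21 3A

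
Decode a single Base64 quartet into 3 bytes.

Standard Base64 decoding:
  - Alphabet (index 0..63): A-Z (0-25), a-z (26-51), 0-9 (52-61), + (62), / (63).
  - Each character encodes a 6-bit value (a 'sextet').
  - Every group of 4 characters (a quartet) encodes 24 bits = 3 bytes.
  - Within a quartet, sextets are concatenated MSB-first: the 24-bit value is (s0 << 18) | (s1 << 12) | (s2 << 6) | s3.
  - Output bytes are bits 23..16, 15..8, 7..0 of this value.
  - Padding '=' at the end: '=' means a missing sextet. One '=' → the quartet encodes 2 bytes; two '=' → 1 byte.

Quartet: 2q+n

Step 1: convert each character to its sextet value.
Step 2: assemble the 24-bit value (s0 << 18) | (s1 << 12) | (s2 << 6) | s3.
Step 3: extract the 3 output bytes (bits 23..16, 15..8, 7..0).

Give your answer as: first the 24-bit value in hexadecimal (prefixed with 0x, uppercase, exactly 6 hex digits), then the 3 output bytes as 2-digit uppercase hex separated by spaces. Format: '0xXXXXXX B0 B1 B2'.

Sextets: 2=54, q=42, +=62, n=39
24-bit: (54<<18) | (42<<12) | (62<<6) | 39
      = 0xD80000 | 0x02A000 | 0x000F80 | 0x000027
      = 0xDAAFA7
Bytes: (v>>16)&0xFF=DA, (v>>8)&0xFF=AF, v&0xFF=A7

Answer: 0xDAAFA7 DA AF A7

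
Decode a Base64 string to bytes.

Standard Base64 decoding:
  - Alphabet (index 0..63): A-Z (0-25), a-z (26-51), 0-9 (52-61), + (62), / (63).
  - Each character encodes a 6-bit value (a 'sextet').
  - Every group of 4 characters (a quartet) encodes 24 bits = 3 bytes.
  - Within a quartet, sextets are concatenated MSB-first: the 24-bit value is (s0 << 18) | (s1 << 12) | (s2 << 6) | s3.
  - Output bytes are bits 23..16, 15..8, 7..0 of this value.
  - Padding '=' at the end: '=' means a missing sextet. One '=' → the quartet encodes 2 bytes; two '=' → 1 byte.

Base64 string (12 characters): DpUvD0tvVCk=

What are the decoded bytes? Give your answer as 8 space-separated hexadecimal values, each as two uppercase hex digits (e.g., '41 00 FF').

After char 0 ('D'=3): chars_in_quartet=1 acc=0x3 bytes_emitted=0
After char 1 ('p'=41): chars_in_quartet=2 acc=0xE9 bytes_emitted=0
After char 2 ('U'=20): chars_in_quartet=3 acc=0x3A54 bytes_emitted=0
After char 3 ('v'=47): chars_in_quartet=4 acc=0xE952F -> emit 0E 95 2F, reset; bytes_emitted=3
After char 4 ('D'=3): chars_in_quartet=1 acc=0x3 bytes_emitted=3
After char 5 ('0'=52): chars_in_quartet=2 acc=0xF4 bytes_emitted=3
After char 6 ('t'=45): chars_in_quartet=3 acc=0x3D2D bytes_emitted=3
After char 7 ('v'=47): chars_in_quartet=4 acc=0xF4B6F -> emit 0F 4B 6F, reset; bytes_emitted=6
After char 8 ('V'=21): chars_in_quartet=1 acc=0x15 bytes_emitted=6
After char 9 ('C'=2): chars_in_quartet=2 acc=0x542 bytes_emitted=6
After char 10 ('k'=36): chars_in_quartet=3 acc=0x150A4 bytes_emitted=6
Padding '=': partial quartet acc=0x150A4 -> emit 54 29; bytes_emitted=8

Answer: 0E 95 2F 0F 4B 6F 54 29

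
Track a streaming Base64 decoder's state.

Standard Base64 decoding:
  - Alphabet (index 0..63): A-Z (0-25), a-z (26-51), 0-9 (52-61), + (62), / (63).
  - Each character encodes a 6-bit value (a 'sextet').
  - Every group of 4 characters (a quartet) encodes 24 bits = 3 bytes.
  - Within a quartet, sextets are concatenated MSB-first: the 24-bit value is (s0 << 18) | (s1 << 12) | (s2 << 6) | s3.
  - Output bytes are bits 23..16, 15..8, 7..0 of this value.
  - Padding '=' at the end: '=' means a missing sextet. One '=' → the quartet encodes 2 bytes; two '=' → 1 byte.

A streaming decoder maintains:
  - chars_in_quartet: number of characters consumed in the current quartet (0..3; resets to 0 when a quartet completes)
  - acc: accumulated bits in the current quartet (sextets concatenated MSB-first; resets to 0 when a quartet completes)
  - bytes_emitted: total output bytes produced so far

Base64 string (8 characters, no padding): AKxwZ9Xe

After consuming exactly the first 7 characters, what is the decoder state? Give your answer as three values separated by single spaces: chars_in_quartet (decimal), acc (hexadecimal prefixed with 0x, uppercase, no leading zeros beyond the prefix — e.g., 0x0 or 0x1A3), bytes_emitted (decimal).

Answer: 3 0x19F57 3

Derivation:
After char 0 ('A'=0): chars_in_quartet=1 acc=0x0 bytes_emitted=0
After char 1 ('K'=10): chars_in_quartet=2 acc=0xA bytes_emitted=0
After char 2 ('x'=49): chars_in_quartet=3 acc=0x2B1 bytes_emitted=0
After char 3 ('w'=48): chars_in_quartet=4 acc=0xAC70 -> emit 00 AC 70, reset; bytes_emitted=3
After char 4 ('Z'=25): chars_in_quartet=1 acc=0x19 bytes_emitted=3
After char 5 ('9'=61): chars_in_quartet=2 acc=0x67D bytes_emitted=3
After char 6 ('X'=23): chars_in_quartet=3 acc=0x19F57 bytes_emitted=3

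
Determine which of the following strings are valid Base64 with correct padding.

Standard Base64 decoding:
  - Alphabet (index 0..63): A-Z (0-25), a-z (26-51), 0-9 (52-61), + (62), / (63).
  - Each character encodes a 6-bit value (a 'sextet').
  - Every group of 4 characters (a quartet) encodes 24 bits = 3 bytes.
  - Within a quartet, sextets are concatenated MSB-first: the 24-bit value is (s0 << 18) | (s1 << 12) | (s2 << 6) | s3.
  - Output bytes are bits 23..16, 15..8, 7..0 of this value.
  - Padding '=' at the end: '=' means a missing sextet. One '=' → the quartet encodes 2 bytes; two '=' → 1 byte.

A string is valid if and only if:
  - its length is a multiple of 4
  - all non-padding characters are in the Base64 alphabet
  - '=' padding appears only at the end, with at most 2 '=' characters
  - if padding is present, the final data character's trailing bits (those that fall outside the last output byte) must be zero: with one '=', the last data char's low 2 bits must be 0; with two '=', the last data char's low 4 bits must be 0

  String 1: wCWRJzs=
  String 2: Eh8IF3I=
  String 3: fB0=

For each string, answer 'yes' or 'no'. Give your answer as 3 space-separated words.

Answer: yes yes yes

Derivation:
String 1: 'wCWRJzs=' → valid
String 2: 'Eh8IF3I=' → valid
String 3: 'fB0=' → valid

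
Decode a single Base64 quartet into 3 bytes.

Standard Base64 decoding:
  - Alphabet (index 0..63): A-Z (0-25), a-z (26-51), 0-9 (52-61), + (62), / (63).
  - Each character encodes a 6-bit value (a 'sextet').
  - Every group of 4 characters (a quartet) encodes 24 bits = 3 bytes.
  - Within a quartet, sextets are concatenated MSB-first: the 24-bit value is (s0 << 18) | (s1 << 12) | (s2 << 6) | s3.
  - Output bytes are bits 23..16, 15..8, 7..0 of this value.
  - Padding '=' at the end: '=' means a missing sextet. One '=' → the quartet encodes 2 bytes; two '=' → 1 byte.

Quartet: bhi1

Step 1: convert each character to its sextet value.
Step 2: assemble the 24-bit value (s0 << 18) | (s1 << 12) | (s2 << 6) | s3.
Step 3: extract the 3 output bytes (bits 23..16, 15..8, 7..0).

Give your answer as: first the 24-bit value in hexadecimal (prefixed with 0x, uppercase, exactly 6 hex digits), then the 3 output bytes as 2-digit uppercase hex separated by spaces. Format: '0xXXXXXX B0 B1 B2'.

Sextets: b=27, h=33, i=34, 1=53
24-bit: (27<<18) | (33<<12) | (34<<6) | 53
      = 0x6C0000 | 0x021000 | 0x000880 | 0x000035
      = 0x6E18B5
Bytes: (v>>16)&0xFF=6E, (v>>8)&0xFF=18, v&0xFF=B5

Answer: 0x6E18B5 6E 18 B5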